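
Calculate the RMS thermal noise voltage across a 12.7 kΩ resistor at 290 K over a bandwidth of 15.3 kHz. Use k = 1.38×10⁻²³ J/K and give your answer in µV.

1.76 µV

V_n = √(4kTRB)
4kTRB = 4 × 1.38×10⁻²³ × 290 × 1.27×10⁴ × 1.53×10⁴ = 3.11×10⁻¹² V²
V_n = √(3.11×10⁻¹²) = 1.76×10⁻⁶ V = 1.76 µV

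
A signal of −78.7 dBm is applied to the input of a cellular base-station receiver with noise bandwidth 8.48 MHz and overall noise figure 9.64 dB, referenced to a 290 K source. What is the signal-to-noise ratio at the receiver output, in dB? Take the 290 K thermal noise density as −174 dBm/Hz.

16.4 dB

Noise floor: N = −174 + 10 log₁₀(B) + NF
10 log₁₀(8.48×10⁶) = 69.28 dB
N = −174 + 69.28 + 9.64 = −95.08 dBm
SNR = P_sig − N = −78.7 − (−95.08) = 16.38 dB → 16.4 dB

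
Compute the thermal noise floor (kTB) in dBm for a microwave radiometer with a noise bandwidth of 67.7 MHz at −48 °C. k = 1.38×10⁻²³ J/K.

−96.8 dBm

T = −48 °C + 273.15 = 225.15 K
P_n = kTB = 1.38×10⁻²³ × 225.15 × 6.77×10⁷ = 2.10×10⁻¹³ W
In dBm: 10 log₁₀(2.10×10⁻¹³ / 10⁻³) = −96.8 dBm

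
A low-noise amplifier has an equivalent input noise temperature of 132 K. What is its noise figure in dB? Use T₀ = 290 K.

F = 1 + T_e/T₀ = 1 + 132/290 = 1.45517
NF = 10 log₁₀(1.45517) = 1.63 dB

1.63 dB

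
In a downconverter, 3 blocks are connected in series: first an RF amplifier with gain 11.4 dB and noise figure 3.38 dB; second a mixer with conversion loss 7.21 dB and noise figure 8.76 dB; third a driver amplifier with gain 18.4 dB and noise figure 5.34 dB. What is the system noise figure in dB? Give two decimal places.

Convert to linear (a loss of L dB is a gain of −L dB): F_i = 10^(NF_i/10), G_i = 10^(G_i,dB/10)
  Stage 1: F_1 = 10^(3.38/10) = 2.178, G_1 = 10^(11.4/10) = 13.80
  Stage 2: F_2 = 10^(8.76/10) = 7.516, G_2 = 10^(−7.21/10) = 0.1901
  Stage 3: F_3 = 10^(5.34/10) = 3.420, G_3 = 10^(18.4/10) = 69.18
Friis cascade:
  F = 2.178 + (7.516 − 1)/13.80 + (3.420 − 1)/2.624 = 3.572
NF = 10 log₁₀(3.572) = 5.53 dB

5.53 dB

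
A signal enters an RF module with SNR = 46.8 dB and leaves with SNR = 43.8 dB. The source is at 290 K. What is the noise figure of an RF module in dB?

NF (dB) = SNR_in(dB) − SNR_out(dB) when the source is at T₀
NF = 46.8 − 43.8 = 3.0 dB

3.0 dB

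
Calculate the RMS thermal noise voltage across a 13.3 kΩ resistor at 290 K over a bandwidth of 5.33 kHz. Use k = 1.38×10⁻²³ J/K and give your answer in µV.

1.07 µV

V_n = √(4kTRB)
4kTRB = 4 × 1.38×10⁻²³ × 290 × 1.33×10⁴ × 5.33×10³ = 1.13×10⁻¹² V²
V_n = √(1.13×10⁻¹²) = 1.07×10⁻⁶ V = 1.07 µV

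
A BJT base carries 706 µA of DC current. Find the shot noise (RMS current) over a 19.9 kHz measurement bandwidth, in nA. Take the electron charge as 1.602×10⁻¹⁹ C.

2.12 nA

I_n = √(2qI·B)
2qI·B = 2 × 1.602×10⁻¹⁹ × 7.06×10⁻⁴ × 1.99×10⁴ = 4.50×10⁻¹⁸ A²
I_n = √(4.50×10⁻¹⁸) = 2.12×10⁻⁹ A = 2.12 nA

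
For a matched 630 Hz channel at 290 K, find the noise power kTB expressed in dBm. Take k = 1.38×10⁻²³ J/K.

−146.0 dBm

P_n = kTB = 1.38×10⁻²³ × 290 × 6.30×10² = 2.52×10⁻¹⁸ W
In dBm: 10 log₁₀(2.52×10⁻¹⁸ / 10⁻³) = −146.0 dBm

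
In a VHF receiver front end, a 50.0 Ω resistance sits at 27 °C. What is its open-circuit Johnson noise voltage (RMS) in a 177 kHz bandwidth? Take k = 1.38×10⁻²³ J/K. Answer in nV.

383 nV

T = 27 °C + 273.15 = 300.15 K
V_n = √(4kTRB)
4kTRB = 4 × 1.38×10⁻²³ × 300.15 × 5.00×10¹ × 1.77×10⁵ = 1.47×10⁻¹³ V²
V_n = √(1.47×10⁻¹³) = 3.83×10⁻⁷ V = 383 nV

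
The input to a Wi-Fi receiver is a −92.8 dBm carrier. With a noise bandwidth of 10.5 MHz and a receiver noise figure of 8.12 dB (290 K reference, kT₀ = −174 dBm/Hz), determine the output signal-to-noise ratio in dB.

Noise floor: N = −174 + 10 log₁₀(B) + NF
10 log₁₀(1.05×10⁷) = 70.21 dB
N = −174 + 70.21 + 8.12 = −95.67 dBm
SNR = P_sig − N = −92.8 − (−95.67) = 2.87 dB → 2.9 dB

2.9 dB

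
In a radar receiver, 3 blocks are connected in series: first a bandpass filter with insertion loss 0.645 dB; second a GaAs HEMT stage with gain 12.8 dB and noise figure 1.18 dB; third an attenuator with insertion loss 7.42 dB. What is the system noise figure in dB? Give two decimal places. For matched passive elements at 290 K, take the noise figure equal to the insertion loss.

2.55 dB

Convert to linear (a loss of L dB is a gain of −L dB): F_i = 10^(NF_i/10), G_i = 10^(G_i,dB/10)
  Stage 1: F_1 = 10^(0.645/10) = 1.160, G_1 = 10^(−0.645/10) = 0.8620
  Stage 2: F_2 = 10^(1.18/10) = 1.312, G_2 = 10^(12.8/10) = 19.05
  Stage 3: F_3 = 10^(7.42/10) = 5.521, G_3 = 10^(−7.42/10) = 0.1811
Friis cascade:
  F = 1.160 + (1.312 − 1)/0.8620 + (5.521 − 1)/16.42 = 1.798
NF = 10 log₁₀(1.798) = 2.55 dB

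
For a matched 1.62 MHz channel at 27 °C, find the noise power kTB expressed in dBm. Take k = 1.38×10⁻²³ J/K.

−111.7 dBm

T = 27 °C + 273.15 = 300.15 K
P_n = kTB = 1.38×10⁻²³ × 300.15 × 1.62×10⁶ = 6.71×10⁻¹⁵ W
In dBm: 10 log₁₀(6.71×10⁻¹⁵ / 10⁻³) = −111.7 dBm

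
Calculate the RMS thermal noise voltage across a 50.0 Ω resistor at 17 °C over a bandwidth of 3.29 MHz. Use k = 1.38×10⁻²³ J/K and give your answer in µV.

1.62 µV

T = 17 °C + 273.15 = 290.15 K
V_n = √(4kTRB)
4kTRB = 4 × 1.38×10⁻²³ × 290.15 × 5.00×10¹ × 3.29×10⁶ = 2.63×10⁻¹² V²
V_n = √(2.63×10⁻¹²) = 1.62×10⁻⁶ V = 1.62 µV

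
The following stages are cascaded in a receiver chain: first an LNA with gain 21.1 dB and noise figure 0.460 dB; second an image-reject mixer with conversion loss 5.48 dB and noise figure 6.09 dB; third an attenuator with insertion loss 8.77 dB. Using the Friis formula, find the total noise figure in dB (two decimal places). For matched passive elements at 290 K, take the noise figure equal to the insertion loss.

Convert to linear (a loss of L dB is a gain of −L dB): F_i = 10^(NF_i/10), G_i = 10^(G_i,dB/10)
  Stage 1: F_1 = 10^(0.460/10) = 1.112, G_1 = 10^(21.1/10) = 128.8
  Stage 2: F_2 = 10^(6.09/10) = 4.064, G_2 = 10^(−5.48/10) = 0.2831
  Stage 3: F_3 = 10^(8.77/10) = 7.534, G_3 = 10^(−8.77/10) = 0.1327
Friis cascade:
  F = 1.112 + (4.064 − 1)/128.8 + (7.534 − 1)/36.48 = 1.315
NF = 10 log₁₀(1.315) = 1.19 dB

1.19 dB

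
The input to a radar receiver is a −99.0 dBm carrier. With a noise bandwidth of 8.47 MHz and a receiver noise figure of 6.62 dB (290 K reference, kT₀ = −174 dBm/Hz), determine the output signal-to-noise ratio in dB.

−0.9 dB

Noise floor: N = −174 + 10 log₁₀(B) + NF
10 log₁₀(8.47×10⁶) = 69.28 dB
N = −174 + 69.28 + 6.62 = −98.10 dBm
SNR = P_sig − N = −99.0 − (−98.10) = −0.90 dB → −0.9 dB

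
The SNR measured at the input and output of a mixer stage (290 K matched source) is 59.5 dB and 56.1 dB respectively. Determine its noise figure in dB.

NF (dB) = SNR_in(dB) − SNR_out(dB) when the source is at T₀
NF = 59.5 − 56.1 = 3.4 dB

3.4 dB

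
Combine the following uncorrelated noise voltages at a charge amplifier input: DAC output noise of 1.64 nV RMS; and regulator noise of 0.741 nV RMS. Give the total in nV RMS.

1.80 nV

Uncorrelated sources add in power (mean-square): V_tot = √(ΣV_i²)
V_tot = √[(1.64×10⁻⁹)² + (7.41×10⁻¹⁰)²] = 1.80×10⁻⁹ V = 1.80 nV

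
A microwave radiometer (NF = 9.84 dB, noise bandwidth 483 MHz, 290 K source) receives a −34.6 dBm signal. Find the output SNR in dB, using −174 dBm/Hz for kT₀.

42.7 dB

Noise floor: N = −174 + 10 log₁₀(B) + NF
10 log₁₀(4.83×10⁸) = 86.84 dB
N = −174 + 86.84 + 9.84 = −77.32 dBm
SNR = P_sig − N = −34.6 − (−77.32) = 42.72 dB → 42.7 dB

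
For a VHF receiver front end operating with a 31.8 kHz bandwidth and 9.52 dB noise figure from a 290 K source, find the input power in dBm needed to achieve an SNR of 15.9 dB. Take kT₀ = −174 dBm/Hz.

−103.6 dBm

Sensitivity = −174 + 10 log₁₀(B) + NF + SNR_min
= −174 + 45.02 + 9.52 + 15.9
= −103.56 dBm → −103.6 dBm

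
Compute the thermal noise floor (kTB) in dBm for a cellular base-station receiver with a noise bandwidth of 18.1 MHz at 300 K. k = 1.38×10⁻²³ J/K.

−101.3 dBm

P_n = kTB = 1.38×10⁻²³ × 300 × 1.81×10⁷ = 7.49×10⁻¹⁴ W
In dBm: 10 log₁₀(7.49×10⁻¹⁴ / 10⁻³) = −101.3 dBm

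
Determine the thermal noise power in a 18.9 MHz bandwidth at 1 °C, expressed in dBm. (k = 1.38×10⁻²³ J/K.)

T = 1 °C + 273.15 = 274.15 K
P_n = kTB = 1.38×10⁻²³ × 274.15 × 1.89×10⁷ = 7.15×10⁻¹⁴ W
In dBm: 10 log₁₀(7.15×10⁻¹⁴ / 10⁻³) = −101.5 dBm

−101.5 dBm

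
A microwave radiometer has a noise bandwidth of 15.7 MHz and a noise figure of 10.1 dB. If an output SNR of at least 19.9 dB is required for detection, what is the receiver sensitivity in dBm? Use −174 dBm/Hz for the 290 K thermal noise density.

−72.0 dBm

Sensitivity = −174 + 10 log₁₀(B) + NF + SNR_min
= −174 + 71.96 + 10.1 + 19.9
= −72.04 dBm → −72.0 dBm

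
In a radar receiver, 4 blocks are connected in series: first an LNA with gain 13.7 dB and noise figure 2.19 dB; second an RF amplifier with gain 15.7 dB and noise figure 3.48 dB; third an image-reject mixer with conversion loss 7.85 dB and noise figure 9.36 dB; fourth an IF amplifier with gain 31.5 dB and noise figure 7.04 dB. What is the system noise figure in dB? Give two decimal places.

Convert to linear (a loss of L dB is a gain of −L dB): F_i = 10^(NF_i/10), G_i = 10^(G_i,dB/10)
  Stage 1: F_1 = 10^(2.19/10) = 1.656, G_1 = 10^(13.7/10) = 23.44
  Stage 2: F_2 = 10^(3.48/10) = 2.228, G_2 = 10^(15.7/10) = 37.15
  Stage 3: F_3 = 10^(9.36/10) = 8.630, G_3 = 10^(−7.85/10) = 0.1641
  Stage 4: F_4 = 10^(7.04/10) = 5.058, G_4 = 10^(31.5/10) = 1413
Friis cascade:
  F = 1.656 + (2.228 − 1)/23.44 + (8.630 − 1)/871.0 + (5.058 − 1)/142.9 = 1.745
NF = 10 log₁₀(1.745) = 2.42 dB

2.42 dB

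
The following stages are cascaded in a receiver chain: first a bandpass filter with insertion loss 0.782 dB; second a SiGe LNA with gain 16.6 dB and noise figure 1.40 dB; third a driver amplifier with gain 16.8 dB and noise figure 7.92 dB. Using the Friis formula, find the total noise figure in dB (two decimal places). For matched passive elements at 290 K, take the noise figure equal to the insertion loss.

2.53 dB

Convert to linear (a loss of L dB is a gain of −L dB): F_i = 10^(NF_i/10), G_i = 10^(G_i,dB/10)
  Stage 1: F_1 = 10^(0.782/10) = 1.197, G_1 = 10^(−0.782/10) = 0.8352
  Stage 2: F_2 = 10^(1.40/10) = 1.380, G_2 = 10^(16.6/10) = 45.71
  Stage 3: F_3 = 10^(7.92/10) = 6.194, G_3 = 10^(16.8/10) = 47.86
Friis cascade:
  F = 1.197 + (1.380 − 1)/0.8352 + (6.194 − 1)/38.18 = 1.789
NF = 10 log₁₀(1.789) = 2.53 dB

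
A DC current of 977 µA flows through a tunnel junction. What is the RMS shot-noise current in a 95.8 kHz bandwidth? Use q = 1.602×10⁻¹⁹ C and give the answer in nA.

5.48 nA

I_n = √(2qI·B)
2qI·B = 2 × 1.602×10⁻¹⁹ × 9.77×10⁻⁴ × 9.58×10⁴ = 3.00×10⁻¹⁷ A²
I_n = √(3.00×10⁻¹⁷) = 5.48×10⁻⁹ A = 5.48 nA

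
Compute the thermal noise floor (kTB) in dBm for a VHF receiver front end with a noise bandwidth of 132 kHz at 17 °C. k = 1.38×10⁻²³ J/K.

T = 17 °C + 273.15 = 290.15 K
P_n = kTB = 1.38×10⁻²³ × 290.15 × 1.32×10⁵ = 5.29×10⁻¹⁶ W
In dBm: 10 log₁₀(5.29×10⁻¹⁶ / 10⁻³) = −122.8 dBm

−122.8 dBm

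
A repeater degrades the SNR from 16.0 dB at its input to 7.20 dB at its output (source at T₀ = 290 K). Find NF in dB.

NF (dB) = SNR_in(dB) − SNR_out(dB) when the source is at T₀
NF = 16.0 − 7.20 = 8.80 dB

8.80 dB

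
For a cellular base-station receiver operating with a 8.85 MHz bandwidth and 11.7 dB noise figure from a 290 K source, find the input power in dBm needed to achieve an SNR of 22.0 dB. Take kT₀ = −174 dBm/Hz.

−70.8 dBm

Sensitivity = −174 + 10 log₁₀(B) + NF + SNR_min
= −174 + 69.47 + 11.7 + 22.0
= −70.83 dBm → −70.8 dBm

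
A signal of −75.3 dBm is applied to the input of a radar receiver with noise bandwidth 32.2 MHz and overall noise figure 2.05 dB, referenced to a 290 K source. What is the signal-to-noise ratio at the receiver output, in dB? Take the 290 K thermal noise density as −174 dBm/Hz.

Noise floor: N = −174 + 10 log₁₀(B) + NF
10 log₁₀(3.22×10⁷) = 75.08 dB
N = −174 + 75.08 + 2.05 = −96.87 dBm
SNR = P_sig − N = −75.3 − (−96.87) = 21.57 dB → 21.6 dB

21.6 dB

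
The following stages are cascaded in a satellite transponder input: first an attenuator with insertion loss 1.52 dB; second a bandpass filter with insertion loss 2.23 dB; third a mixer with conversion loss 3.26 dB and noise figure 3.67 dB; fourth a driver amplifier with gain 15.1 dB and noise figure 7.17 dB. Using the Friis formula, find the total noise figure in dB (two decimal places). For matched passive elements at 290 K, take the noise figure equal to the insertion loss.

14.26 dB

Convert to linear (a loss of L dB is a gain of −L dB): F_i = 10^(NF_i/10), G_i = 10^(G_i,dB/10)
  Stage 1: F_1 = 10^(1.52/10) = 1.419, G_1 = 10^(−1.52/10) = 0.7047
  Stage 2: F_2 = 10^(2.23/10) = 1.671, G_2 = 10^(−2.23/10) = 0.5984
  Stage 3: F_3 = 10^(3.67/10) = 2.328, G_3 = 10^(−3.26/10) = 0.4721
  Stage 4: F_4 = 10^(7.17/10) = 5.212, G_4 = 10^(15.1/10) = 32.36
Friis cascade:
  F = 1.419 + (1.671 − 1)/0.7047 + (2.328 − 1)/0.4217 + (5.212 − 1)/0.1991 = 26.68
NF = 10 log₁₀(26.68) = 14.26 dB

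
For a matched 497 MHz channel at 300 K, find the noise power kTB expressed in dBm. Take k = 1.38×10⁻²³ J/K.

P_n = kTB = 1.38×10⁻²³ × 300 × 4.97×10⁸ = 2.06×10⁻¹² W
In dBm: 10 log₁₀(2.06×10⁻¹² / 10⁻³) = −86.9 dBm

−86.9 dBm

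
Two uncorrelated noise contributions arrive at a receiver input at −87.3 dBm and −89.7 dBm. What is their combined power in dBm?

Convert to linear, add, convert back:
P₁ = 1.86×10⁻¹² W, P₂ = 1.07×10⁻¹² W
P_tot = 2.93×10⁻¹² W → 10 log₁₀(P_tot / 10⁻³) = −85.3 dBm

−85.3 dBm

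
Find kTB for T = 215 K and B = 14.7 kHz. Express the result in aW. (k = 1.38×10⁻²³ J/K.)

43.6 aW

P_n = kTB = 1.38×10⁻²³ × 215 × 1.47×10⁴ = 4.36×10⁻¹⁷ W = 43.6 aW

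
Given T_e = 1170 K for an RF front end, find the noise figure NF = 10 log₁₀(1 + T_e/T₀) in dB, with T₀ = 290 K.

7.02 dB

F = 1 + T_e/T₀ = 1 + 1170/290 = 5.03448
NF = 10 log₁₀(5.03448) = 7.02 dB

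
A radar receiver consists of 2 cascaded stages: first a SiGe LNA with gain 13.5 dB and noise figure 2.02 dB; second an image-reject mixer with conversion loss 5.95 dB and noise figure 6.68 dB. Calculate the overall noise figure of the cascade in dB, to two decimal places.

2.44 dB

Convert to linear (a loss of L dB is a gain of −L dB): F_i = 10^(NF_i/10), G_i = 10^(G_i,dB/10)
  Stage 1: F_1 = 10^(2.02/10) = 1.592, G_1 = 10^(13.5/10) = 22.39
  Stage 2: F_2 = 10^(6.68/10) = 4.656, G_2 = 10^(−5.95/10) = 0.2541
Friis cascade:
  F = 1.592 + (4.656 − 1)/22.39 = 1.756
NF = 10 log₁₀(1.756) = 2.44 dB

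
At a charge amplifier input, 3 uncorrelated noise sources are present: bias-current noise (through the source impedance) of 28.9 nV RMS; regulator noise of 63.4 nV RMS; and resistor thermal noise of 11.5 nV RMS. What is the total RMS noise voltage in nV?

Uncorrelated sources add in power (mean-square): V_tot = √(ΣV_i²)
V_tot = √[(2.89×10⁻⁸)² + (6.34×10⁻⁸)² + (1.15×10⁻⁸)²] = 7.06×10⁻⁸ V = 70.6 nV

70.6 nV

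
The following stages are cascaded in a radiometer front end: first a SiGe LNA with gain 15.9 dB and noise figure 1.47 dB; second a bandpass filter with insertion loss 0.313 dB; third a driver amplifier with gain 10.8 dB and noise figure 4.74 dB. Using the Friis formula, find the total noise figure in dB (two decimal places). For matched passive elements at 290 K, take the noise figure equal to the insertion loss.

Convert to linear (a loss of L dB is a gain of −L dB): F_i = 10^(NF_i/10), G_i = 10^(G_i,dB/10)
  Stage 1: F_1 = 10^(1.47/10) = 1.403, G_1 = 10^(15.9/10) = 38.90
  Stage 2: F_2 = 10^(0.313/10) = 1.075, G_2 = 10^(−0.313/10) = 0.9305
  Stage 3: F_3 = 10^(4.74/10) = 2.979, G_3 = 10^(10.8/10) = 12.02
Friis cascade:
  F = 1.403 + (1.075 − 1)/38.90 + (2.979 − 1)/36.20 = 1.459
NF = 10 log₁₀(1.459) = 1.64 dB

1.64 dB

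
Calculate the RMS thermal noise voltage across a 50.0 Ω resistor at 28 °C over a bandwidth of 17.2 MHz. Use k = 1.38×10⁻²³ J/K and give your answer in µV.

3.78 µV

T = 28 °C + 273.15 = 301.15 K
V_n = √(4kTRB)
4kTRB = 4 × 1.38×10⁻²³ × 301.15 × 5.00×10¹ × 1.72×10⁷ = 1.43×10⁻¹¹ V²
V_n = √(1.43×10⁻¹¹) = 3.78×10⁻⁶ V = 3.78 µV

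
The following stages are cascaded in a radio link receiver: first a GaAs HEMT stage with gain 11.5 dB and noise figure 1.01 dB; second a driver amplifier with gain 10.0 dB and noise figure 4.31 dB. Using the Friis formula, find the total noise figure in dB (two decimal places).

Convert to linear (a loss of L dB is a gain of −L dB): F_i = 10^(NF_i/10), G_i = 10^(G_i,dB/10)
  Stage 1: F_1 = 10^(1.01/10) = 1.262, G_1 = 10^(11.5/10) = 14.13
  Stage 2: F_2 = 10^(4.31/10) = 2.698, G_2 = 10^(10.0/10) = 10.00
Friis cascade:
  F = 1.262 + (2.698 − 1)/14.13 = 1.382
NF = 10 log₁₀(1.382) = 1.41 dB

1.41 dB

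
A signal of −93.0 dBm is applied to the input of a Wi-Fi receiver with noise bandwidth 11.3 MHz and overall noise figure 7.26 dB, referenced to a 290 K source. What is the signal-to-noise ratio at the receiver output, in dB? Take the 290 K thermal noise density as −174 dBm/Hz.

3.2 dB

Noise floor: N = −174 + 10 log₁₀(B) + NF
10 log₁₀(1.13×10⁷) = 70.53 dB
N = −174 + 70.53 + 7.26 = −96.21 dBm
SNR = P_sig − N = −93.0 − (−96.21) = 3.21 dB → 3.2 dB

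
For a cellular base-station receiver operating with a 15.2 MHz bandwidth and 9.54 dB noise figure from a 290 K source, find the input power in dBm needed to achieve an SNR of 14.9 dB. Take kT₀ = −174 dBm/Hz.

−77.7 dBm

Sensitivity = −174 + 10 log₁₀(B) + NF + SNR_min
= −174 + 71.82 + 9.54 + 14.9
= −77.74 dBm → −77.7 dBm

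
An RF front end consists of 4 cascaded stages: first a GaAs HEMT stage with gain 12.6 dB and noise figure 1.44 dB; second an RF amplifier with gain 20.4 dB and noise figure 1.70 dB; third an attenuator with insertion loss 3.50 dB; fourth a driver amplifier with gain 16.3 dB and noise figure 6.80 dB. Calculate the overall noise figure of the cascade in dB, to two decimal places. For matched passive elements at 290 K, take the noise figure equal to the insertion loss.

Convert to linear (a loss of L dB is a gain of −L dB): F_i = 10^(NF_i/10), G_i = 10^(G_i,dB/10)
  Stage 1: F_1 = 10^(1.44/10) = 1.393, G_1 = 10^(12.6/10) = 18.20
  Stage 2: F_2 = 10^(1.70/10) = 1.479, G_2 = 10^(20.4/10) = 109.6
  Stage 3: F_3 = 10^(3.50/10) = 2.239, G_3 = 10^(−3.50/10) = 0.4467
  Stage 4: F_4 = 10^(6.80/10) = 4.786, G_4 = 10^(16.3/10) = 42.66
Friis cascade:
  F = 1.393 + (1.479 − 1)/18.20 + (2.239 − 1)/1995 + (4.786 − 1)/891.3 = 1.424
NF = 10 log₁₀(1.424) = 1.54 dB

1.54 dB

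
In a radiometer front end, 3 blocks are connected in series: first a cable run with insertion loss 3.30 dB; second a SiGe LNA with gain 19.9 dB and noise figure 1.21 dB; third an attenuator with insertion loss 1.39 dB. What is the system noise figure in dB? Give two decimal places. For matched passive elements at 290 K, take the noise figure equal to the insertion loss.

Convert to linear (a loss of L dB is a gain of −L dB): F_i = 10^(NF_i/10), G_i = 10^(G_i,dB/10)
  Stage 1: F_1 = 10^(3.30/10) = 2.138, G_1 = 10^(−3.30/10) = 0.4677
  Stage 2: F_2 = 10^(1.21/10) = 1.321, G_2 = 10^(19.9/10) = 97.72
  Stage 3: F_3 = 10^(1.39/10) = 1.377, G_3 = 10^(−1.39/10) = 0.7261
Friis cascade:
  F = 2.138 + (1.321 − 1)/0.4677 + (1.377 − 1)/45.71 = 2.833
NF = 10 log₁₀(2.833) = 4.52 dB

4.52 dB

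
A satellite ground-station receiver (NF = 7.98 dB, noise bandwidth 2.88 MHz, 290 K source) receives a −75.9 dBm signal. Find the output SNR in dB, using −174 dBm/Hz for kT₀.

25.5 dB

Noise floor: N = −174 + 10 log₁₀(B) + NF
10 log₁₀(2.88×10⁶) = 64.59 dB
N = −174 + 64.59 + 7.98 = −101.43 dBm
SNR = P_sig − N = −75.9 − (−101.43) = 25.53 dB → 25.5 dB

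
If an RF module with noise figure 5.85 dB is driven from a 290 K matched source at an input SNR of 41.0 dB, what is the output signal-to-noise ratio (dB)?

35.15 dB

By definition F = SNR_in/SNR_out, so in dB: SNR_out = SNR_in − NF
SNR_out = 41.0 − 5.85 = 35.15 dB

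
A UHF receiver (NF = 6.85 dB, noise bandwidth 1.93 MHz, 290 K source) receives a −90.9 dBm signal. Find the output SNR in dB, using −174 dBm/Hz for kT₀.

Noise floor: N = −174 + 10 log₁₀(B) + NF
10 log₁₀(1.93×10⁶) = 62.86 dB
N = −174 + 62.86 + 6.85 = −104.29 dBm
SNR = P_sig − N = −90.9 − (−104.29) = 13.39 dB → 13.4 dB

13.4 dB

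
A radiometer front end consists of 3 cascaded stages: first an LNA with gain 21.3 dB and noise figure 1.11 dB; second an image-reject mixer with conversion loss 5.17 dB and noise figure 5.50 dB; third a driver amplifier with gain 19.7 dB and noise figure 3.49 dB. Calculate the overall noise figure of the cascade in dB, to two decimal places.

Convert to linear (a loss of L dB is a gain of −L dB): F_i = 10^(NF_i/10), G_i = 10^(G_i,dB/10)
  Stage 1: F_1 = 10^(1.11/10) = 1.291, G_1 = 10^(21.3/10) = 134.9
  Stage 2: F_2 = 10^(5.50/10) = 3.548, G_2 = 10^(−5.17/10) = 0.3041
  Stage 3: F_3 = 10^(3.49/10) = 2.234, G_3 = 10^(19.7/10) = 93.33
Friis cascade:
  F = 1.291 + (3.548 − 1)/134.9 + (2.234 − 1)/41.02 = 1.340
NF = 10 log₁₀(1.340) = 1.27 dB

1.27 dB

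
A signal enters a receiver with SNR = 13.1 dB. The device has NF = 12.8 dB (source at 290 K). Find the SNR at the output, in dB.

By definition F = SNR_in/SNR_out, so in dB: SNR_out = SNR_in − NF
SNR_out = 13.1 − 12.8 = 0.3 dB

0.3 dB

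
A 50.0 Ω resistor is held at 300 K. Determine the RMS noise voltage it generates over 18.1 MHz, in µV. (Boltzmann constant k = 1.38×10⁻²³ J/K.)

3.87 µV

V_n = √(4kTRB)
4kTRB = 4 × 1.38×10⁻²³ × 300 × 5.00×10¹ × 1.81×10⁷ = 1.50×10⁻¹¹ V²
V_n = √(1.50×10⁻¹¹) = 3.87×10⁻⁶ V = 3.87 µV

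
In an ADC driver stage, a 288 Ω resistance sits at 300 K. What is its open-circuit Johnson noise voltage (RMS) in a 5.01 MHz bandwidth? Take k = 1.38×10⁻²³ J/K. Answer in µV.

V_n = √(4kTRB)
4kTRB = 4 × 1.38×10⁻²³ × 300 × 2.88×10² × 5.01×10⁶ = 2.39×10⁻¹¹ V²
V_n = √(2.39×10⁻¹¹) = 4.89×10⁻⁶ V = 4.89 µV

4.89 µV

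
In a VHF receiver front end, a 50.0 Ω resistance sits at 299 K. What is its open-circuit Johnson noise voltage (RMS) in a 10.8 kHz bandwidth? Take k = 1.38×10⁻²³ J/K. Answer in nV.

V_n = √(4kTRB)
4kTRB = 4 × 1.38×10⁻²³ × 299 × 5.00×10¹ × 1.08×10⁴ = 8.91×10⁻¹⁵ V²
V_n = √(8.91×10⁻¹⁵) = 9.44×10⁻⁸ V = 94.4 nV

94.4 nV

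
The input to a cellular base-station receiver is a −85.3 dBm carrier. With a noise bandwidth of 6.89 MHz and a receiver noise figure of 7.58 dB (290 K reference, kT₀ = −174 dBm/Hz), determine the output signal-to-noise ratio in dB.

Noise floor: N = −174 + 10 log₁₀(B) + NF
10 log₁₀(6.89×10⁶) = 68.38 dB
N = −174 + 68.38 + 7.58 = −98.04 dBm
SNR = P_sig − N = −85.3 − (−98.04) = 12.74 dB → 12.7 dB

12.7 dB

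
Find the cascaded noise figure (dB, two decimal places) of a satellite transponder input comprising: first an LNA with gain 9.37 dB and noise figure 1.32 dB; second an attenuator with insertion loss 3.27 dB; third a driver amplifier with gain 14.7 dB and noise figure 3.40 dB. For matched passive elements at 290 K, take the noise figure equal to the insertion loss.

2.50 dB

Convert to linear (a loss of L dB is a gain of −L dB): F_i = 10^(NF_i/10), G_i = 10^(G_i,dB/10)
  Stage 1: F_1 = 10^(1.32/10) = 1.355, G_1 = 10^(9.37/10) = 8.650
  Stage 2: F_2 = 10^(3.27/10) = 2.123, G_2 = 10^(−3.27/10) = 0.4710
  Stage 3: F_3 = 10^(3.40/10) = 2.188, G_3 = 10^(14.7/10) = 29.51
Friis cascade:
  F = 1.355 + (2.123 − 1)/8.650 + (2.188 − 1)/4.074 = 1.777
NF = 10 log₁₀(1.777) = 2.50 dB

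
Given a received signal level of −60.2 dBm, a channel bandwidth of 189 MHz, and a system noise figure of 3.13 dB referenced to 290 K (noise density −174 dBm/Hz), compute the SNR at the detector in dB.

27.9 dB

Noise floor: N = −174 + 10 log₁₀(B) + NF
10 log₁₀(1.89×10⁸) = 82.76 dB
N = −174 + 82.76 + 3.13 = −88.11 dBm
SNR = P_sig − N = −60.2 − (−88.11) = 27.91 dB → 27.9 dB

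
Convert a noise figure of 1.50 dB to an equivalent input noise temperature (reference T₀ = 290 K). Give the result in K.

120 K

F = 10^(1.50/10) = 1.41254
T_e = (F − 1)·T₀ = (1.41254 − 1) × 290 = 120 K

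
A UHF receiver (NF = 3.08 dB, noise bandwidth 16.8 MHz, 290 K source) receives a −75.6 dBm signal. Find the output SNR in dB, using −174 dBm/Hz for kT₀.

Noise floor: N = −174 + 10 log₁₀(B) + NF
10 log₁₀(1.68×10⁷) = 72.25 dB
N = −174 + 72.25 + 3.08 = −98.67 dBm
SNR = P_sig − N = −75.6 − (−98.67) = 23.07 dB → 23.1 dB

23.1 dB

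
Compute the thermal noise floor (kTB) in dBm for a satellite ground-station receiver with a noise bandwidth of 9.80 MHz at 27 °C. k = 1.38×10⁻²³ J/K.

T = 27 °C + 273.15 = 300.15 K
P_n = kTB = 1.38×10⁻²³ × 300.15 × 9.80×10⁶ = 4.06×10⁻¹⁴ W
In dBm: 10 log₁₀(4.06×10⁻¹⁴ / 10⁻³) = −103.9 dBm

−103.9 dBm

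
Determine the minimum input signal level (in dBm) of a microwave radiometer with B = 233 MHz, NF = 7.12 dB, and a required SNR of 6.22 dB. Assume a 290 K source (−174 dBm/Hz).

−77.0 dBm

Sensitivity = −174 + 10 log₁₀(B) + NF + SNR_min
= −174 + 83.67 + 7.12 + 6.22
= −76.99 dBm → −77.0 dBm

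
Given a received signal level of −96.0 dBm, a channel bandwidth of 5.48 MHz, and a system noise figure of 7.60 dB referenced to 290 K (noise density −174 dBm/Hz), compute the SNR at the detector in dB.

3.0 dB

Noise floor: N = −174 + 10 log₁₀(B) + NF
10 log₁₀(5.48×10⁶) = 67.39 dB
N = −174 + 67.39 + 7.60 = −99.01 dBm
SNR = P_sig − N = −96.0 − (−99.01) = 3.01 dB → 3.0 dB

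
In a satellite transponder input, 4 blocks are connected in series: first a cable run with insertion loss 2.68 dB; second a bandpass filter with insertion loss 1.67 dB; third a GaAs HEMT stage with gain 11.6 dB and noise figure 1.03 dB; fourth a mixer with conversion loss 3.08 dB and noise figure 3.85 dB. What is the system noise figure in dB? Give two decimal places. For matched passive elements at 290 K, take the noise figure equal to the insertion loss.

Convert to linear (a loss of L dB is a gain of −L dB): F_i = 10^(NF_i/10), G_i = 10^(G_i,dB/10)
  Stage 1: F_1 = 10^(2.68/10) = 1.854, G_1 = 10^(−2.68/10) = 0.5395
  Stage 2: F_2 = 10^(1.67/10) = 1.469, G_2 = 10^(−1.67/10) = 0.6808
  Stage 3: F_3 = 10^(1.03/10) = 1.268, G_3 = 10^(11.6/10) = 14.45
  Stage 4: F_4 = 10^(3.85/10) = 2.427, G_4 = 10^(−3.08/10) = 0.4920
Friis cascade:
  F = 1.854 + (1.469 − 1)/0.5395 + (1.268 − 1)/0.3673 + (2.427 − 1)/5.309 = 3.720
NF = 10 log₁₀(3.720) = 5.71 dB

5.71 dB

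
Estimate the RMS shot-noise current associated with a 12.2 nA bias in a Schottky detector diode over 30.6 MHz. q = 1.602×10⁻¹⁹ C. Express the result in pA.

346 pA

I_n = √(2qI·B)
2qI·B = 2 × 1.602×10⁻¹⁹ × 1.22×10⁻⁸ × 3.06×10⁷ = 1.20×10⁻¹⁹ A²
I_n = √(1.20×10⁻¹⁹) = 3.46×10⁻¹⁰ A = 346 pA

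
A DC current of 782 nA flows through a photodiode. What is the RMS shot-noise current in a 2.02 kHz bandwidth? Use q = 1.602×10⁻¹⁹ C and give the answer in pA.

22.5 pA

I_n = √(2qI·B)
2qI·B = 2 × 1.602×10⁻¹⁹ × 7.82×10⁻⁷ × 2.02×10³ = 5.06×10⁻²² A²
I_n = √(5.06×10⁻²²) = 2.25×10⁻¹¹ A = 22.5 pA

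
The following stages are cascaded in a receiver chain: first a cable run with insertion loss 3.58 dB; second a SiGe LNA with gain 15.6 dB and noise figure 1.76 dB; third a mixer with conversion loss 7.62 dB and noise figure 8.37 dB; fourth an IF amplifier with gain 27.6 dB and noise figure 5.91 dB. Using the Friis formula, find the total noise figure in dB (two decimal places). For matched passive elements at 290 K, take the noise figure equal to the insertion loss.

6.85 dB

Convert to linear (a loss of L dB is a gain of −L dB): F_i = 10^(NF_i/10), G_i = 10^(G_i,dB/10)
  Stage 1: F_1 = 10^(3.58/10) = 2.280, G_1 = 10^(−3.58/10) = 0.4385
  Stage 2: F_2 = 10^(1.76/10) = 1.500, G_2 = 10^(15.6/10) = 36.31
  Stage 3: F_3 = 10^(8.37/10) = 6.871, G_3 = 10^(−7.62/10) = 0.1730
  Stage 4: F_4 = 10^(5.91/10) = 3.899, G_4 = 10^(27.6/10) = 575.4
Friis cascade:
  F = 2.280 + (1.500 − 1)/0.4385 + (6.871 − 1)/15.92 + (3.899 − 1)/2.754 = 4.841
NF = 10 log₁₀(4.841) = 6.85 dB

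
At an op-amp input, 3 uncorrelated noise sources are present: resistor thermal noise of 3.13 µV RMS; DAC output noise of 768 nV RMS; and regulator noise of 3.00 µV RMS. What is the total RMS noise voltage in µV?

Uncorrelated sources add in power (mean-square): V_tot = √(ΣV_i²)
V_tot = √[(3.13×10⁻⁶)² + (7.68×10⁻⁷)² + (3.00×10⁻⁶)²] = 4.40×10⁻⁶ V = 4.40 µV

4.40 µV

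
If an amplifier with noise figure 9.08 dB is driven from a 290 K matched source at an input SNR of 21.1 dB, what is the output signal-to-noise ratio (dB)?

12.02 dB

By definition F = SNR_in/SNR_out, so in dB: SNR_out = SNR_in − NF
SNR_out = 21.1 − 9.08 = 12.02 dB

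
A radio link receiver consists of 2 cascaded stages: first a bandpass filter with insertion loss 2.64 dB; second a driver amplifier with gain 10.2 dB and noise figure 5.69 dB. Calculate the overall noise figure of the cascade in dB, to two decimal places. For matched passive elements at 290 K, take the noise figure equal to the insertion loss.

8.33 dB

Convert to linear (a loss of L dB is a gain of −L dB): F_i = 10^(NF_i/10), G_i = 10^(G_i,dB/10)
  Stage 1: F_1 = 10^(2.64/10) = 1.837, G_1 = 10^(−2.64/10) = 0.5445
  Stage 2: F_2 = 10^(5.69/10) = 3.707, G_2 = 10^(10.2/10) = 10.47
Friis cascade:
  F = 1.837 + (3.707 − 1)/0.5445 = 6.808
NF = 10 log₁₀(6.808) = 8.33 dB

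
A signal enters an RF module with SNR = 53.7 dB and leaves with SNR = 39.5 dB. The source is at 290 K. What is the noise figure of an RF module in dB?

14.2 dB

NF (dB) = SNR_in(dB) − SNR_out(dB) when the source is at T₀
NF = 53.7 − 39.5 = 14.2 dB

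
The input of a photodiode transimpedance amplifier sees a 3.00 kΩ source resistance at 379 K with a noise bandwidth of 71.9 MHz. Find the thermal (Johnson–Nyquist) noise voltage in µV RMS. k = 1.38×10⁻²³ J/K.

V_n = √(4kTRB)
4kTRB = 4 × 1.38×10⁻²³ × 379 × 3.00×10³ × 7.19×10⁷ = 4.51×10⁻⁹ V²
V_n = √(4.51×10⁻⁹) = 6.72×10⁻⁵ V = 67.2 µV

67.2 µV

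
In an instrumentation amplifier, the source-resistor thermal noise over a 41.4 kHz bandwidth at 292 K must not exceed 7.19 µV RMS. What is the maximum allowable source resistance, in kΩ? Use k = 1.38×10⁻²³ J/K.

Johnson–Nyquist: V_n = √(4kTRB) ⇒ R = V_n² / (4kTB)
4kTB = 4 × 1.38×10⁻²³ × 292 × 4.14×10⁴ = 6.67×10⁻¹⁶
R = (7.19×10⁻⁶)² / 6.67×10⁻¹⁶ = 7.75×10⁴ Ω = 77.5 kΩ

77.5 kΩ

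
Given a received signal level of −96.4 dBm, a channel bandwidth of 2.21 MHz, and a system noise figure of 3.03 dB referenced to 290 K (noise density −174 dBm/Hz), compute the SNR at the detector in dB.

Noise floor: N = −174 + 10 log₁₀(B) + NF
10 log₁₀(2.21×10⁶) = 63.44 dB
N = −174 + 63.44 + 3.03 = −107.53 dBm
SNR = P_sig − N = −96.4 − (−107.53) = 11.13 dB → 11.1 dB

11.1 dB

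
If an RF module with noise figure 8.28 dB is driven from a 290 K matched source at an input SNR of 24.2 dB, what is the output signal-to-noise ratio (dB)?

By definition F = SNR_in/SNR_out, so in dB: SNR_out = SNR_in − NF
SNR_out = 24.2 − 8.28 = 15.92 dB

15.92 dB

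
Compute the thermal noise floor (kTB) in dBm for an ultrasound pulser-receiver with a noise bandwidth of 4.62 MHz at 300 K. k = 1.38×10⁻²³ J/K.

P_n = kTB = 1.38×10⁻²³ × 300 × 4.62×10⁶ = 1.91×10⁻¹⁴ W
In dBm: 10 log₁₀(1.91×10⁻¹⁴ / 10⁻³) = −107.2 dBm

−107.2 dBm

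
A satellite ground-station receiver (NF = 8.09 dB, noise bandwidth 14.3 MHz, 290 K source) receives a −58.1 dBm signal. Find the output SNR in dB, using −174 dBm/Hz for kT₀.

36.3 dB

Noise floor: N = −174 + 10 log₁₀(B) + NF
10 log₁₀(1.43×10⁷) = 71.55 dB
N = −174 + 71.55 + 8.09 = −94.36 dBm
SNR = P_sig − N = −58.1 − (−94.36) = 36.26 dB → 36.3 dB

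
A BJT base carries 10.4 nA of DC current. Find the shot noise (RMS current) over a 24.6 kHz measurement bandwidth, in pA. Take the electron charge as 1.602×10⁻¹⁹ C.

I_n = √(2qI·B)
2qI·B = 2 × 1.602×10⁻¹⁹ × 1.04×10⁻⁸ × 2.46×10⁴ = 8.20×10⁻²³ A²
I_n = √(8.20×10⁻²³) = 9.05×10⁻¹² A = 9.05 pA

9.05 pA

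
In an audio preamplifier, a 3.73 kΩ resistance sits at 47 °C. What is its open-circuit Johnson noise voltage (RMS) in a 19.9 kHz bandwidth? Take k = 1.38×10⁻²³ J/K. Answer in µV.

T = 47 °C + 273.15 = 320.15 K
V_n = √(4kTRB)
4kTRB = 4 × 1.38×10⁻²³ × 320.15 × 3.73×10³ × 1.99×10⁴ = 1.31×10⁻¹² V²
V_n = √(1.31×10⁻¹²) = 1.15×10⁻⁶ V = 1.15 µV

1.15 µV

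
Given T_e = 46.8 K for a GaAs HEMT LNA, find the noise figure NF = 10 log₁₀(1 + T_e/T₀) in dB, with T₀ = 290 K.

F = 1 + T_e/T₀ = 1 + 46.8/290 = 1.16138
NF = 10 log₁₀(1.16138) = 0.650 dB

0.650 dB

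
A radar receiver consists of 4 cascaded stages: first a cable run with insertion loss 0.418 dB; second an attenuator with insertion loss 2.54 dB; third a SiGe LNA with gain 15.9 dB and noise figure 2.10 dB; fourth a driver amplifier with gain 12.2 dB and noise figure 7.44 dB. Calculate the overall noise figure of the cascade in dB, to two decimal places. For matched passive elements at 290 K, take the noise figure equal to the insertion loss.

Convert to linear (a loss of L dB is a gain of −L dB): F_i = 10^(NF_i/10), G_i = 10^(G_i,dB/10)
  Stage 1: F_1 = 10^(0.418/10) = 1.101, G_1 = 10^(−0.418/10) = 0.9082
  Stage 2: F_2 = 10^(2.54/10) = 1.795, G_2 = 10^(−2.54/10) = 0.5572
  Stage 3: F_3 = 10^(2.10/10) = 1.622, G_3 = 10^(15.9/10) = 38.90
  Stage 4: F_4 = 10^(7.44/10) = 5.546, G_4 = 10^(12.2/10) = 16.60
Friis cascade:
  F = 1.101 + (1.795 − 1)/0.9082 + (1.622 − 1)/0.5061 + (5.546 − 1)/19.69 = 3.436
NF = 10 log₁₀(3.436) = 5.36 dB

5.36 dB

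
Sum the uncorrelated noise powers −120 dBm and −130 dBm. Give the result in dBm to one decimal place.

−119.6 dBm

Convert to linear, add, convert back:
P₁ = 1.00×10⁻¹⁵ W, P₂ = 1.00×10⁻¹⁶ W
P_tot = 1.10×10⁻¹⁵ W → 10 log₁₀(P_tot / 10⁻³) = −119.6 dBm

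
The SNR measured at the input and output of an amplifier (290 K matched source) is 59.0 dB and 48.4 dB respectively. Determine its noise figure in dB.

10.6 dB

NF (dB) = SNR_in(dB) − SNR_out(dB) when the source is at T₀
NF = 59.0 − 48.4 = 10.6 dB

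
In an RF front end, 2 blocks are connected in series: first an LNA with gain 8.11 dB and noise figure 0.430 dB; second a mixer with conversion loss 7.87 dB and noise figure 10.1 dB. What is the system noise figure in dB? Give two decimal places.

Convert to linear (a loss of L dB is a gain of −L dB): F_i = 10^(NF_i/10), G_i = 10^(G_i,dB/10)
  Stage 1: F_1 = 10^(0.430/10) = 1.104, G_1 = 10^(8.11/10) = 6.471
  Stage 2: F_2 = 10^(10.1/10) = 10.23, G_2 = 10^(−7.87/10) = 0.1633
Friis cascade:
  F = 1.104 + (10.23 − 1)/6.471 = 2.531
NF = 10 log₁₀(2.531) = 4.03 dB

4.03 dB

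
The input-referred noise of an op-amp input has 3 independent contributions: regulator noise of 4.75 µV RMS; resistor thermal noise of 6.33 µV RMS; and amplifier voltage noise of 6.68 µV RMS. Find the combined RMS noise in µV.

Uncorrelated sources add in power (mean-square): V_tot = √(ΣV_i²)
V_tot = √[(4.75×10⁻⁶)² + (6.33×10⁻⁶)² + (6.68×10⁻⁶)²] = 1.04×10⁻⁵ V = 10.4 µV

10.4 µV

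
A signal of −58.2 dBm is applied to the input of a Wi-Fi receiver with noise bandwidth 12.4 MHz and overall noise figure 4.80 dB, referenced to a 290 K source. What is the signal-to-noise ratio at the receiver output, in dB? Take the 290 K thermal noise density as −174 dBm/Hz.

Noise floor: N = −174 + 10 log₁₀(B) + NF
10 log₁₀(1.24×10⁷) = 70.93 dB
N = −174 + 70.93 + 4.80 = −98.27 dBm
SNR = P_sig − N = −58.2 − (−98.27) = 40.07 dB → 40.1 dB

40.1 dB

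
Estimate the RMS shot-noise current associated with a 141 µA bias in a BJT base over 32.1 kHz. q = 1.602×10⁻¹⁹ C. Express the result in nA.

I_n = √(2qI·B)
2qI·B = 2 × 1.602×10⁻¹⁹ × 1.41×10⁻⁴ × 3.21×10⁴ = 1.45×10⁻¹⁸ A²
I_n = √(1.45×10⁻¹⁸) = 1.20×10⁻⁹ A = 1.20 nA

1.20 nA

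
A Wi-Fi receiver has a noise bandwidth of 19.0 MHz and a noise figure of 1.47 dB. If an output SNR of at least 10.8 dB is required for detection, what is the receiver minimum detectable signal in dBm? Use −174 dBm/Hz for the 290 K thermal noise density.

−88.9 dBm

Sensitivity = −174 + 10 log₁₀(B) + NF + SNR_min
= −174 + 72.79 + 1.47 + 10.8
= −88.94 dBm → −88.9 dBm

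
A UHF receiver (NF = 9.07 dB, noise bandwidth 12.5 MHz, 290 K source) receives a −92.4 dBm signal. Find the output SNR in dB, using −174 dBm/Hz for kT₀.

1.6 dB

Noise floor: N = −174 + 10 log₁₀(B) + NF
10 log₁₀(1.25×10⁷) = 70.97 dB
N = −174 + 70.97 + 9.07 = −93.96 dBm
SNR = P_sig − N = −92.4 − (−93.96) = 1.56 dB → 1.6 dB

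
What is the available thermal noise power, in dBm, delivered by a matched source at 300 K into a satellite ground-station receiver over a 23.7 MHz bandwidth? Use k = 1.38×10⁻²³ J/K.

−100.1 dBm

P_n = kTB = 1.38×10⁻²³ × 300 × 2.37×10⁷ = 9.81×10⁻¹⁴ W
In dBm: 10 log₁₀(9.81×10⁻¹⁴ / 10⁻³) = −100.1 dBm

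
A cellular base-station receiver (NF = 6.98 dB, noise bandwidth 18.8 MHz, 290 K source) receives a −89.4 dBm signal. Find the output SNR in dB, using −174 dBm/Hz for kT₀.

4.9 dB

Noise floor: N = −174 + 10 log₁₀(B) + NF
10 log₁₀(1.88×10⁷) = 72.74 dB
N = −174 + 72.74 + 6.98 = −94.28 dBm
SNR = P_sig − N = −89.4 − (−94.28) = 4.88 dB → 4.9 dB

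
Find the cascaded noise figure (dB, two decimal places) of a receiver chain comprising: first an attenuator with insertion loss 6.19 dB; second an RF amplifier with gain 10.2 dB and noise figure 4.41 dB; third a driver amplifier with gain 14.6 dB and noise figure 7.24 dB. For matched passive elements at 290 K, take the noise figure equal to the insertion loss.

Convert to linear (a loss of L dB is a gain of −L dB): F_i = 10^(NF_i/10), G_i = 10^(G_i,dB/10)
  Stage 1: F_1 = 10^(6.19/10) = 4.159, G_1 = 10^(−6.19/10) = 0.2404
  Stage 2: F_2 = 10^(4.41/10) = 2.761, G_2 = 10^(10.2/10) = 10.47
  Stage 3: F_3 = 10^(7.24/10) = 5.297, G_3 = 10^(14.6/10) = 28.84
Friis cascade:
  F = 4.159 + (2.761 − 1)/0.2404 + (5.297 − 1)/2.518 = 13.19
NF = 10 log₁₀(13.19) = 11.20 dB

11.20 dB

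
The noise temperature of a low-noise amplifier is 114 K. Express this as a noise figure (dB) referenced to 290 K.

F = 1 + T_e/T₀ = 1 + 114/290 = 1.3931
NF = 10 log₁₀(1.3931) = 1.44 dB

1.44 dB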